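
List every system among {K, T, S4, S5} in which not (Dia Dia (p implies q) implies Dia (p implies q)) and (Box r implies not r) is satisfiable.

K, T

S4-tableau for the formula:
1. not (Dia Dia (p implies q) implies Dia (p implies q)) and (Box r implies not r), w0
2. not (Dia Dia (p implies q) implies Dia (p implies q)), w0   [and-rule on 1]
3. Box r implies not r, w0   [and-rule on 1]
4. Dia Dia (p implies q), w0   [neg-implies-rule on 2]
5. not Dia (p implies q), w0   [neg-implies-rule on 2]
6. not (p implies q), w0   [neg-Dia-rule on 5 via w0Rw0]
7. p, w0   [neg-implies-rule on 6]
8. not q, w0   [neg-implies-rule on 6]
9. not Box r, w0   [implies-rule on 3 (branches; this branch)]
10. Dia (p implies q), w1   [Dia-rule on 4: fresh world w1, w0Rw1]
11. not (p implies q), w1   [neg-Dia-rule on 5 via w0Rw1]
12. p, w1   [neg-implies-rule on 11]
13. not q, w1   [neg-implies-rule on 11]
14. not r, w2   [neg-Box-rule on 9: fresh world w2, w0Rw2]
15. not (p implies q), w2   [neg-Dia-rule on 5 via w0Rw2]
16. p, w2   [neg-implies-rule on 15]
17. not q, w2   [neg-implies-rule on 15]
18. p implies q, w3   [Dia-rule on 10: fresh world w3, w1Rw3]
19. not (p implies q), w3   [neg-Dia-rule on 5 via w0Rw3]
20. p, w3   [neg-implies-rule on 19]
21. not q, w3   [neg-implies-rule on 19]
22. q, w3   [implies-rule on 18 (branches; this branch)]
Accessibility: w0Rw0, w0Rw1, w0Rw2, w0Rw3, w1Rw1, w1Rw3, w2Rw2, w3Rw3
Branch closes: q and not q both at w3.
Every branch closes (one shown): unsatisfiable in S4, hence also in S5 (every S5-frame is an S4-frame).
T-tableau for the formula:
1. not (Dia Dia (p implies q) implies Dia (p implies q)) and (Box r implies not r), w0
2. not (Dia Dia (p implies q) implies Dia (p implies q)), w0   [and-rule on 1]
3. Box r implies not r, w0   [and-rule on 1]
4. Dia Dia (p implies q), w0   [neg-implies-rule on 2]
5. not Dia (p implies q), w0   [neg-implies-rule on 2]
6. not (p implies q), w0   [neg-Dia-rule on 5 via w0Rw0]
7. p, w0   [neg-implies-rule on 6]
8. not q, w0   [neg-implies-rule on 6]
9. not r, w0   [implies-rule on 3 (branches; this branch)]
10. Dia (p implies q), w1   [Dia-rule on 4: fresh world w1, w0Rw1]
11. not (p implies q), w1   [neg-Dia-rule on 5 via w0Rw1]
12. p, w1   [neg-implies-rule on 11]
13. not q, w1   [neg-implies-rule on 11]
14. p implies q, w2   [Dia-rule on 10: fresh world w2, w1Rw2]
15. q, w2   [implies-rule on 14 (branches; this branch)]
Accessibility: w0Rw0, w0Rw1, w1Rw1, w1Rw2, w2Rw2
Complete open branch: satisfiable in T, hence also in K (this T-model is also a K-model).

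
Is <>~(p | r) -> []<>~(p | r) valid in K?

Invalid (countermodel exists)

Tableau for the negation ~(<>~(p | r) -> []<>~(p | r)):
1. ~(<>~(p | r) -> []<>~(p | r)), 0
2. <>~(p | r), 0
3. ~[]<>~(p | r), 0
4. ~(p | r), 1
5. ~p, 1
6. ~r, 1
7. ~<>~(p | r), 2
Accessibility: 0R1, 0R2
The negation has an open branch (countermodel exists).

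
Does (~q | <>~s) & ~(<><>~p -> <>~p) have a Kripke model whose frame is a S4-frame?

1. (~q | <>~s) & ~(<><>~p -> <>~p), u
2. ~q | <>~s, u
3. ~(<><>~p -> <>~p), u
4. <><>~p, u
5. ~<>~p, u
6. p, u
7. <>~s, u
8. <>~p, v
9. p, v
10. ~s, w
11. p, w
12. ~p, x
13. p, x
Accessibility: uRu, uRv, uRw, uRx, vRv, vRx, wRw, xRx
Branch closes: p and ~p both at x.
Every branch closes; the branch above is one of them.

Unsatisfiable (every branch closes)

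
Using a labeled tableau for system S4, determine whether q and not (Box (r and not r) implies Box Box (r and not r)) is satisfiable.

No, unsatisfiable

1. q and not (Box (r and not r) implies Box Box (r and not r)), u
2. q, u
3. not (Box (r and not r) implies Box Box (r and not r)), u
4. Box (r and not r), u
5. not Box Box (r and not r), u
6. r and not r, u
7. r, u
8. not r, u
Accessibility: uRu
Branch closes: r and not r both at u.
All branches of the tableau close; one closing branch shown above.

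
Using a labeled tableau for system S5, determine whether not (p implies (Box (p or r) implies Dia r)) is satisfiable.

Satisfiable (open branch found)

1. not (p implies (Box (p or r) implies Dia r)), 0
2. p, 0
3. not (Box (p or r) implies Dia r), 0
4. Box (p or r), 0
5. not Dia r, 0
6. p or r, 0
7. not r, 0
Accessibility: 0R0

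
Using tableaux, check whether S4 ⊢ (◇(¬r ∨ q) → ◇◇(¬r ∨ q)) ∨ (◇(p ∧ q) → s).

Valid in S4

Tableau for the negation ¬((◇(¬r ∨ q) → ◇◇(¬r ∨ q)) ∨ (◇(p ∧ q) → s)):
1. ¬((◇(¬r ∨ q) → ◇◇(¬r ∨ q)) ∨ (◇(p ∧ q) → s)), u
2. ¬(◇(¬r ∨ q) → ◇◇(¬r ∨ q)), u
3. ¬(◇(p ∧ q) → s), u
4. ◇(¬r ∨ q), u
5. ¬◇◇(¬r ∨ q), u
6. ◇(p ∧ q), u
7. ¬s, u
8. ¬◇(¬r ∨ q), u
9. ¬(¬r ∨ q), u
10. r, u
11. ¬q, u
12. ¬r ∨ q, v
13. ¬◇(¬r ∨ q), v
14. ¬(¬r ∨ q), v
15. r, v
16. ¬q, v
17. q, v
Accessibility: uRu, uRv, vRv
Branch closes: q and ¬q both at v.
Every branch of the negation's tableau closes; the branch above is one of them.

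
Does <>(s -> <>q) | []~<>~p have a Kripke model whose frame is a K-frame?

Satisfiable

1. <>(s -> <>q) | []~<>~p, 0
2. []~<>~p, 0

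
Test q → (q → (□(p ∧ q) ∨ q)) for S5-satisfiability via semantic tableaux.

1. q → (q → (□(p ∧ q) ∨ q)), 0
2. q → (□(p ∧ q) ∨ q), 0
3. □(p ∧ q) ∨ q, 0
4. q, 0
Accessibility: 0R0

Satisfiable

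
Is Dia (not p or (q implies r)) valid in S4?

Tableau for the negation not Dia (not p or (q implies r)):
1. not Dia (not p or (q implies r)), 0
2. not (not p or (q implies r)), 0
3. p, 0
4. not (q implies r), 0
5. q, 0
6. not r, 0
Accessibility: 0R0
The negation has an open branch (countermodel exists).

Invalid (countermodel exists)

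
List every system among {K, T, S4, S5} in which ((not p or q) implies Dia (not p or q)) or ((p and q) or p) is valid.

K-tableau for the negation not (((not p or q) implies Dia (not p or q)) or ((p and q) or p)):
1. not (((not p or q) implies Dia (not p or q)) or ((p and q) or p)), w0
2. not ((not p or q) implies Dia (not p or q)), w0
3. not ((p and q) or p), w0
4. not p or q, w0
5. not Dia (not p or q), w0
6. not (p and q), w0
7. not p, w0
8. q, w0
Complete open branch: countermodel on a K-frame, so not valid in K.
T-tableau for the negation not (((not p or q) implies Dia (not p or q)) or ((p and q) or p)):
1. not (((not p or q) implies Dia (not p or q)) or ((p and q) or p)), w0
2. not ((not p or q) implies Dia (not p or q)), w0
3. not ((p and q) or p), w0
4. not p or q, w0
5. not Dia (not p or q), w0
6. not (p and q), w0
7. not p, w0
8. not (not p or q), w0
9. p, w0
10. not q, w0
Accessibility: w0Rw0
Branch closes: p and not p both at w0.
Every branch closes (one shown): valid in T, hence also in S4, S5 (every theorem of T is a theorem of S4 and S5).

T, S4, S5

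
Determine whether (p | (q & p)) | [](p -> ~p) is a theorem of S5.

Not valid

Tableau for the negation ~((p | (q & p)) | [](p -> ~p)):
1. ~((p | (q & p)) | [](p -> ~p)), u
2. ~(p | (q & p)), u   [~|-rule on 1]
3. ~[](p -> ~p), u   [~|-rule on 1]
4. ~p, u   [~|-rule on 2]
5. ~(q & p), u   [~|-rule on 2]
6. ~(p -> ~p), v   [~[]-rule on 3: fresh world v, uRv]
7. p, v   [~->-rule on 6]
Accessibility: uRu, uRv, vRu, vRv
The negation has an open branch (countermodel exists).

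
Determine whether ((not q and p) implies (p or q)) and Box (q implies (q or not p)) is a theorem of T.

Yes, valid

Tableau for the negation not (((not q and p) implies (p or q)) and Box (q implies (q or not p))):
1. not (((not q and p) implies (p or q)) and Box (q implies (q or not p))), w0
2. not Box (q implies (q or not p)), w0   [neg-and-rule on 1 (branches; this branch)]
3. not (q implies (q or not p)), w1   [neg-Box-rule on 2: fresh world w1, w0Rw1]
4. q, w1   [neg-implies-rule on 3]
5. not (q or not p), w1   [neg-implies-rule on 3]
6. not q, w1   [neg-or-rule on 5]
7. p, w1   [neg-or-rule on 5]
Accessibility: w0Rw0, w0Rw1, w1Rw1
Branch closes: q and not q both at w1.
All branches of the negation close; one closing branch shown above.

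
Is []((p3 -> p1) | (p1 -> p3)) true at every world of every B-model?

Tableau for the negation ~[]((p3 -> p1) | (p1 -> p3)):
1. ~[]((p3 -> p1) | (p1 -> p3)), w0
2. ~((p3 -> p1) | (p1 -> p3)), w1
3. ~(p3 -> p1), w1
4. ~(p1 -> p3), w1
5. p3, w1
6. ~p1, w1
7. p1, w1
8. ~p3, w1
Accessibility: w0Rw0, w0Rw1, w1Rw0, w1Rw1
Branch closes: p1 and ~p1 both at w1.
All branches of the negation close; one closing branch shown above.

Valid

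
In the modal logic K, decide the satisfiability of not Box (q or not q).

1. not Box (q or not q), w0
2. not (q or not q), w1
3. not q, w1
4. q, w1
Accessibility: w0Rw1
Branch closes: q and not q both at w1.
(One branch shown.) All branches close.

No, unsatisfiable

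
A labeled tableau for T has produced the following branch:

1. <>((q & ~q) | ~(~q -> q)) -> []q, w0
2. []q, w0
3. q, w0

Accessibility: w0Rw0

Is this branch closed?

No world carries both an atom and its negation.

No, open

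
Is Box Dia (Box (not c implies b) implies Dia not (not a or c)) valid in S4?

Invalid (countermodel exists)

Tableau for the negation not Box Dia (Box (not c implies b) implies Dia not (not a or c)):
1. not Box Dia (Box (not c implies b) implies Dia not (not a or c)), w0
2. not Dia (Box (not c implies b) implies Dia not (not a or c)), w1
3. not (Box (not c implies b) implies Dia not (not a or c)), w1
4. Box (not c implies b), w1
5. not Dia not (not a or c), w1
6. not c implies b, w1
7. not a or c, w1
8. b, w1
9. c, w1
Accessibility: w0Rw0, w0Rw1, w1Rw1
The negation has an open branch (countermodel exists).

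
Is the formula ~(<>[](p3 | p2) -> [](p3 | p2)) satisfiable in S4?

1. ~(<>[](p3 | p2) -> [](p3 | p2)), u
2. <>[](p3 | p2), u   [~->-rule on 1]
3. ~[](p3 | p2), u   [~->-rule on 1]
4. [](p3 | p2), v   [<>-rule on 2: fresh world v, uRv]
5. p3 | p2, v   [[]-rule on 4 via vRv]
6. p2, v   [|-rule on 5 (branches; this branch)]
7. ~(p3 | p2), w   [~[]-rule on 3: fresh world w, uRw]
8. ~p3, w   [~|-rule on 7]
9. ~p2, w   [~|-rule on 7]
Accessibility: uRu, uRv, uRw, vRv, wRw

Satisfiable (open branch found)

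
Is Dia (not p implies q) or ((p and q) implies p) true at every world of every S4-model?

Tableau for the negation not (Dia (not p implies q) or ((p and q) implies p)):
1. not (Dia (not p implies q) or ((p and q) implies p)), u
2. not Dia (not p implies q), u
3. not ((p and q) implies p), u
4. p and q, u
5. not p, u
6. p, u
7. q, u
Accessibility: uRu
Branch closes: p and not p both at u.
All branches of the negation close; one closing branch shown above.

Valid in S4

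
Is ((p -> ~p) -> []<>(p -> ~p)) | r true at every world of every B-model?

Valid in B

Tableau for the negation ~(((p -> ~p) -> []<>(p -> ~p)) | r):
1. ~(((p -> ~p) -> []<>(p -> ~p)) | r), 0
2. ~((p -> ~p) -> []<>(p -> ~p)), 0
3. ~r, 0
4. p -> ~p, 0
5. ~[]<>(p -> ~p), 0
6. ~p, 0
7. ~<>(p -> ~p), 1
8. ~(p -> ~p), 0
9. p, 0
Accessibility: 0R0, 0R1, 1R0, 1R1
Branch closes: p and ~p both at 0.
All branches of the negation close; one closing branch shown above.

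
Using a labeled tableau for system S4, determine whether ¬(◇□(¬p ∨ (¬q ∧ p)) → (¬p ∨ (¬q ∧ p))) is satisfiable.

Satisfiable (open branch found)

1. ¬(◇□(¬p ∨ (¬q ∧ p)) → (¬p ∨ (¬q ∧ p))), u
2. ◇□(¬p ∨ (¬q ∧ p)), u   [¬→-rule on 1]
3. ¬(¬p ∨ (¬q ∧ p)), u   [¬→-rule on 1]
4. p, u   [¬∨-rule on 3]
5. ¬(¬q ∧ p), u   [¬∨-rule on 3]
6. q, u   [¬∧-rule on 5 (branches; this branch)]
7. □(¬p ∨ (¬q ∧ p)), v   [◇-rule on 2: fresh world v, uRv]
8. ¬p ∨ (¬q ∧ p), v   [□-rule on 7 via vRv]
9. ¬q ∧ p, v   [∨-rule on 8 (branches; this branch)]
10. ¬q, v   [∧-rule on 9]
11. p, v   [∧-rule on 9]
Accessibility: uRu, uRv, vRv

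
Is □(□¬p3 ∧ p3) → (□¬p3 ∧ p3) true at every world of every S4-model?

Tableau for the negation ¬(□(□¬p3 ∧ p3) → (□¬p3 ∧ p3)):
1. ¬(□(□¬p3 ∧ p3) → (□¬p3 ∧ p3)), u
2. □(□¬p3 ∧ p3), u
3. ¬(□¬p3 ∧ p3), u
4. □¬p3 ∧ p3, u
5. □¬p3, u
6. p3, u
7. ¬p3, u
Accessibility: uRu
Branch closes: p3 and ¬p3 both at u.
All branches of the negation close; one closing branch shown above.

Valid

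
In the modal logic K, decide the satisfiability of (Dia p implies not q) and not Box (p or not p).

No, unsatisfiable

1. (Dia p implies not q) and not Box (p or not p), u
2. Dia p implies not q, u
3. not Box (p or not p), u
4. not q, u
5. not (p or not p), v
6. not p, v
7. p, v
Accessibility: uRv
Branch closes: p and not p both at v.
(One branch shown.) All branches close.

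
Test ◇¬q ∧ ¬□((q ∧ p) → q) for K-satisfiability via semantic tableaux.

1. ◇¬q ∧ ¬□((q ∧ p) → q), 0
2. ◇¬q, 0   [∧-rule on 1]
3. ¬□((q ∧ p) → q), 0   [∧-rule on 1]
4. ¬q, 1   [◇-rule on 2: fresh world 1, 0R1]
5. ¬((q ∧ p) → q), 2   [¬□-rule on 3: fresh world 2, 0R2]
6. q ∧ p, 2   [¬→-rule on 5]
7. ¬q, 2   [¬→-rule on 5]
8. q, 2   [∧-rule on 6]
9. p, 2   [∧-rule on 6]
Accessibility: 0R1, 0R2
Branch closes: q and ¬q both at 2.
(One branch shown.) All branches close.

Unsatisfiable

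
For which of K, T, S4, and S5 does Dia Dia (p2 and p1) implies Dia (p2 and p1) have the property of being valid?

S4, S5

S4-tableau for the negation not (Dia Dia (p2 and p1) implies Dia (p2 and p1)):
1. not (Dia Dia (p2 and p1) implies Dia (p2 and p1)), w0
2. Dia Dia (p2 and p1), w0
3. not Dia (p2 and p1), w0
4. not (p2 and p1), w0
5. not p1, w0
6. Dia (p2 and p1), w1
7. not (p2 and p1), w1
8. not p1, w1
9. p2 and p1, w2
10. p2, w2
11. p1, w2
12. not (p2 and p1), w2
13. not p1, w2
Accessibility: w0Rw0, w0Rw1, w0Rw2, w1Rw1, w1Rw2, w2Rw2
Branch closes: p1 and not p1 both at w2.
Every branch closes (one shown): valid in S4, hence also in S5 (every theorem of S4 is a theorem of S5).
T-tableau for the negation not (Dia Dia (p2 and p1) implies Dia (p2 and p1)):
1. not (Dia Dia (p2 and p1) implies Dia (p2 and p1)), w0
2. Dia Dia (p2 and p1), w0
3. not Dia (p2 and p1), w0
4. not (p2 and p1), w0
5. not p1, w0
6. Dia (p2 and p1), w1
7. not (p2 and p1), w1
8. not p1, w1
9. p2 and p1, w2
10. p2, w2
11. p1, w2
Accessibility: w0Rw0, w0Rw1, w1Rw1, w1Rw2, w2Rw2
Complete open branch: countermodel on a T-frame, so not valid in T, nor in K (the same frame is also a K-frame).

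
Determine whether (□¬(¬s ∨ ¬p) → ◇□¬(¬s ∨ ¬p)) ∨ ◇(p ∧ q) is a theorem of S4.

Valid

Tableau for the negation ¬((□¬(¬s ∨ ¬p) → ◇□¬(¬s ∨ ¬p)) ∨ ◇(p ∧ q)):
1. ¬((□¬(¬s ∨ ¬p) → ◇□¬(¬s ∨ ¬p)) ∨ ◇(p ∧ q)), u
2. ¬(□¬(¬s ∨ ¬p) → ◇□¬(¬s ∨ ¬p)), u
3. ¬◇(p ∧ q), u
4. □¬(¬s ∨ ¬p), u
5. ¬◇□¬(¬s ∨ ¬p), u
6. ¬(p ∧ q), u
7. ¬(¬s ∨ ¬p), u
8. s, u
9. p, u
10. ¬□¬(¬s ∨ ¬p), u
11. ¬q, u
12. ¬s ∨ ¬p, v
13. ¬(p ∧ q), v
14. ¬(¬s ∨ ¬p), v
15. s, v
16. p, v
17. ¬□¬(¬s ∨ ¬p), v
18. ¬p, v
Accessibility: uRu, uRv, vRv
Branch closes: p and ¬p both at v.
Every branch of the negation's tableau closes; the branch above is one of them.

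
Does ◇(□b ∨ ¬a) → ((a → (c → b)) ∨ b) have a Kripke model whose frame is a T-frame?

1. ◇(□b ∨ ¬a) → ((a → (c → b)) ∨ b), 0
2. (a → (c → b)) ∨ b, 0
3. b, 0
Accessibility: 0R0

Satisfiable (open branch found)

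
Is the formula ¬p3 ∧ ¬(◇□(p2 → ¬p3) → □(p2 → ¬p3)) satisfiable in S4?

1. ¬p3 ∧ ¬(◇□(p2 → ¬p3) → □(p2 → ¬p3)), w0
2. ¬p3, w0
3. ¬(◇□(p2 → ¬p3) → □(p2 → ¬p3)), w0
4. ◇□(p2 → ¬p3), w0
5. ¬□(p2 → ¬p3), w0
6. □(p2 → ¬p3), w1
7. p2 → ¬p3, w1
8. ¬p3, w1
9. ¬(p2 → ¬p3), w2
10. p2, w2
11. p3, w2
Accessibility: w0Rw0, w0Rw1, w0Rw2, w1Rw1, w2Rw2

Satisfiable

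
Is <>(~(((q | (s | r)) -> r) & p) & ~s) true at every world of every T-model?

No, not valid

Tableau for the negation ~<>(~(((q | (s | r)) -> r) & p) & ~s):
1. ~<>(~(((q | (s | r)) -> r) & p) & ~s), 0
2. ~(~(((q | (s | r)) -> r) & p) & ~s), 0
3. s, 0
Accessibility: 0R0
The negation has an open branch (countermodel exists).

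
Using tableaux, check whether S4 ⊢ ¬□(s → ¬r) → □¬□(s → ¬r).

Tableau for the negation ¬(¬□(s → ¬r) → □¬□(s → ¬r)):
1. ¬(¬□(s → ¬r) → □¬□(s → ¬r)), u
2. ¬□(s → ¬r), u
3. ¬□¬□(s → ¬r), u
4. ¬(s → ¬r), v
5. s, v
6. r, v
7. □(s → ¬r), w
8. s → ¬r, w
9. ¬r, w
Accessibility: uRu, uRv, uRw, vRv, wRw
The negation has an open branch (countermodel exists).

Not valid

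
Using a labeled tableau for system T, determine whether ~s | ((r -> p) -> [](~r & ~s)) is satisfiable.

Yes, satisfiable

1. ~s | ((r -> p) -> [](~r & ~s)), w0
2. (r -> p) -> [](~r & ~s), w0
3. [](~r & ~s), w0
4. ~r & ~s, w0
5. ~r, w0
6. ~s, w0
Accessibility: w0Rw0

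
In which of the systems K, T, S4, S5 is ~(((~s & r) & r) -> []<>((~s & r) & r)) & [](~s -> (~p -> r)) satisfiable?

K, T, S4

S5-tableau for the formula:
1. ~(((~s & r) & r) -> []<>((~s & r) & r)) & [](~s -> (~p -> r)), 0
2. ~(((~s & r) & r) -> []<>((~s & r) & r)), 0
3. [](~s -> (~p -> r)), 0
4. (~s & r) & r, 0
5. ~[]<>((~s & r) & r), 0
6. ~s & r, 0
7. r, 0
8. ~s, 0
9. ~s -> (~p -> r), 0
10. ~p -> r, 0
11. ~<>((~s & r) & r), 1
12. ~s -> (~p -> r), 1
13. ~((~s & r) & r), 0
14. ~((~s & r) & r), 1
15. ~p -> r, 1
16. ~(~s & r), 0
17. ~r, 1
18. p, 1
19. ~r, 0
Accessibility: 0R0, 0R1, 1R0, 1R1
Branch closes: r and ~r both at 0.
Every branch closes (one shown): unsatisfiable in S5.
S4-tableau for the formula:
1. ~(((~s & r) & r) -> []<>((~s & r) & r)) & [](~s -> (~p -> r)), 0
2. ~(((~s & r) & r) -> []<>((~s & r) & r)), 0
3. [](~s -> (~p -> r)), 0
4. (~s & r) & r, 0
5. ~[]<>((~s & r) & r), 0
6. ~s & r, 0
7. r, 0
8. ~s, 0
9. ~s -> (~p -> r), 0
10. ~p -> r, 0
11. ~<>((~s & r) & r), 1
12. ~s -> (~p -> r), 1
13. ~((~s & r) & r), 1
14. ~p -> r, 1
15. ~r, 1
16. p, 1
Accessibility: 0R0, 0R1, 1R1
Complete open branch: satisfiable in S4, hence also in K, T (this S4-model is also a K-model and a T-model).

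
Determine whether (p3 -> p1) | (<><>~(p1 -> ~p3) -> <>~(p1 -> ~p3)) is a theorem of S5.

Yes, valid

Tableau for the negation ~((p3 -> p1) | (<><>~(p1 -> ~p3) -> <>~(p1 -> ~p3))):
1. ~((p3 -> p1) | (<><>~(p1 -> ~p3) -> <>~(p1 -> ~p3))), u
2. ~(p3 -> p1), u   [~|-rule on 1]
3. ~(<><>~(p1 -> ~p3) -> <>~(p1 -> ~p3)), u   [~|-rule on 1]
4. p3, u   [~->-rule on 2]
5. ~p1, u   [~->-rule on 2]
6. <><>~(p1 -> ~p3), u   [~->-rule on 3]
7. ~<>~(p1 -> ~p3), u   [~->-rule on 3]
8. p1 -> ~p3, u   [~<>-rule on 7 via uRu]
9. <>~(p1 -> ~p3), v   [<>-rule on 6: fresh world v, uRv]
10. p1 -> ~p3, v   [~<>-rule on 7 via uRv]
11. ~p3, v   [->-rule on 10 (branches; this branch)]
12. ~(p1 -> ~p3), w   [<>-rule on 9: fresh world w, vRw]
13. p1, w   [~->-rule on 12]
14. p3, w   [~->-rule on 12]
15. p1 -> ~p3, w   [~<>-rule on 7 via uRw]
16. ~p3, w   [->-rule on 15 (branches; this branch)]
Accessibility: uRu, uRv, uRw, vRu, vRv, vRw, wRu, wRv, wRw
Branch closes: p3 and ~p3 both at w.
Every branch of the negation's tableau closes; the branch above is one of them.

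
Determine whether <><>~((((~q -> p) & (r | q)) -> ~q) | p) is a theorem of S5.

Tableau for the negation ~<><>~((((~q -> p) & (r | q)) -> ~q) | p):
1. ~<><>~((((~q -> p) & (r | q)) -> ~q) | p), 0
2. ~<>~((((~q -> p) & (r | q)) -> ~q) | p), 0
3. (((~q -> p) & (r | q)) -> ~q) | p, 0
4. p, 0
Accessibility: 0R0
The negation has an open branch (countermodel exists).

Invalid (countermodel exists)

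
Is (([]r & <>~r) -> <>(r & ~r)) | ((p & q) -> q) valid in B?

Valid in B

Tableau for the negation ~((([]r & <>~r) -> <>(r & ~r)) | ((p & q) -> q)):
1. ~((([]r & <>~r) -> <>(r & ~r)) | ((p & q) -> q)), 0
2. ~(([]r & <>~r) -> <>(r & ~r)), 0
3. ~((p & q) -> q), 0
4. []r & <>~r, 0
5. ~<>(r & ~r), 0
6. p & q, 0
7. ~q, 0
8. []r, 0
9. <>~r, 0
10. p, 0
11. q, 0
Accessibility: 0R0
Branch closes: q and ~q both at 0.
Every branch of the negation's tableau closes; the branch above is one of them.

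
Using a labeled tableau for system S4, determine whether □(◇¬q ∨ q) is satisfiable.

Satisfiable

1. □(◇¬q ∨ q), u
2. ◇¬q ∨ q, u
3. q, u
Accessibility: uRu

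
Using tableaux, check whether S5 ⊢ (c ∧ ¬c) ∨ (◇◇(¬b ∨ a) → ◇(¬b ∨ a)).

Yes, valid

Tableau for the negation ¬((c ∧ ¬c) ∨ (◇◇(¬b ∨ a) → ◇(¬b ∨ a))):
1. ¬((c ∧ ¬c) ∨ (◇◇(¬b ∨ a) → ◇(¬b ∨ a))), 0
2. ¬(c ∧ ¬c), 0
3. ¬(◇◇(¬b ∨ a) → ◇(¬b ∨ a)), 0
4. ◇◇(¬b ∨ a), 0
5. ¬◇(¬b ∨ a), 0
6. ¬(¬b ∨ a), 0
7. b, 0
8. ¬a, 0
9. c, 0
10. ◇(¬b ∨ a), 1
11. ¬(¬b ∨ a), 1
12. b, 1
13. ¬a, 1
14. ¬b ∨ a, 2
15. ¬(¬b ∨ a), 2
16. b, 2
17. ¬a, 2
18. a, 2
Accessibility: 0R0, 0R1, 0R2, 1R0, 1R1, 1R2, 2R0, 2R1, 2R2
Branch closes: a and ¬a both at 2.
All branches of the negation close; one closing branch shown above.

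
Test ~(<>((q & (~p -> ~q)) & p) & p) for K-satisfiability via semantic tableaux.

Yes, satisfiable

1. ~(<>((q & (~p -> ~q)) & p) & p), w0
2. ~p, w0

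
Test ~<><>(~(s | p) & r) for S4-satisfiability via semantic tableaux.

1. ~<><>(~(s | p) & r), w0
2. ~<>(~(s | p) & r), w0
3. ~(~(s | p) & r), w0
4. ~r, w0
Accessibility: w0Rw0

Yes, satisfiable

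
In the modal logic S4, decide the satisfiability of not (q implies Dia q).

1. not (q implies Dia q), 0
2. q, 0   [neg-implies-rule on 1]
3. not Dia q, 0   [neg-implies-rule on 1]
4. not q, 0   [neg-Dia-rule on 3 via 0R0]
Accessibility: 0R0
Branch closes: q and not q both at 0.
All branches of the tableau close; one closing branch shown above.

Unsatisfiable (every branch closes)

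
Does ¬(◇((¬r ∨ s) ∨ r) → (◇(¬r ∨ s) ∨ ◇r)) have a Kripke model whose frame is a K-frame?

Unsatisfiable (every branch closes)

1. ¬(◇((¬r ∨ s) ∨ r) → (◇(¬r ∨ s) ∨ ◇r)), w0
2. ◇((¬r ∨ s) ∨ r), w0
3. ¬(◇(¬r ∨ s) ∨ ◇r), w0
4. ¬◇(¬r ∨ s), w0
5. ¬◇r, w0
6. (¬r ∨ s) ∨ r, w1
7. ¬(¬r ∨ s), w1
8. r, w1
9. ¬s, w1
10. ¬r, w1
Accessibility: w0Rw1
Branch closes: r and ¬r both at w1.
(One branch shown.) All branches close.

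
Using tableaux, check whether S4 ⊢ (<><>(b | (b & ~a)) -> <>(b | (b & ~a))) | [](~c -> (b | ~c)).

Tableau for the negation ~((<><>(b | (b & ~a)) -> <>(b | (b & ~a))) | [](~c -> (b | ~c))):
1. ~((<><>(b | (b & ~a)) -> <>(b | (b & ~a))) | [](~c -> (b | ~c))), 0
2. ~(<><>(b | (b & ~a)) -> <>(b | (b & ~a))), 0   [~|-rule on 1]
3. ~[](~c -> (b | ~c)), 0   [~|-rule on 1]
4. <><>(b | (b & ~a)), 0   [~->-rule on 2]
5. ~<>(b | (b & ~a)), 0   [~->-rule on 2]
6. ~(b | (b & ~a)), 0   [~<>-rule on 5 via 0R0]
7. ~b, 0   [~|-rule on 6]
8. ~(b & ~a), 0   [~|-rule on 6]
9. a, 0   [~&-rule on 8 (branches; this branch)]
10. ~(~c -> (b | ~c)), 1   [~[]-rule on 3: fresh world 1, 0R1]
11. ~c, 1   [~->-rule on 10]
12. ~(b | ~c), 1   [~->-rule on 10]
13. ~b, 1   [~|-rule on 12]
14. c, 1   [~|-rule on 12]
Accessibility: 0R0, 0R1, 1R1
Branch closes: c and ~c both at 1.
Every branch of the negation's tableau closes; the branch above is one of them.

Valid in S4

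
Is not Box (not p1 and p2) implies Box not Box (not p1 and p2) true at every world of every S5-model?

Yes, valid

Tableau for the negation not (not Box (not p1 and p2) implies Box not Box (not p1 and p2)):
1. not (not Box (not p1 and p2) implies Box not Box (not p1 and p2)), w0
2. not Box (not p1 and p2), w0
3. not Box not Box (not p1 and p2), w0
4. not (not p1 and p2), w1
5. not p2, w1
6. Box (not p1 and p2), w2
7. not p1 and p2, w0
8. not p1, w0
9. p2, w0
10. not p1 and p2, w1
11. not p1, w1
12. p2, w1
Accessibility: w0Rw0, w0Rw1, w0Rw2, w1Rw0, w1Rw1, w1Rw2, w2Rw0, w2Rw1, w2Rw2
Branch closes: p2 and not p2 both at w1.
All branches of the negation close; one closing branch shown above.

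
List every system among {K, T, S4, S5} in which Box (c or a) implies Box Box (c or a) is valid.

S4, S5

T-tableau for the negation not (Box (c or a) implies Box Box (c or a)):
1. not (Box (c or a) implies Box Box (c or a)), w0
2. Box (c or a), w0
3. not Box Box (c or a), w0
4. c or a, w0
5. a, w0
6. not Box (c or a), w1
7. c or a, w1
8. a, w1
9. not (c or a), w2
10. not c, w2
11. not a, w2
Accessibility: w0Rw0, w0Rw1, w1Rw1, w1Rw2, w2Rw2
Complete open branch: countermodel on a T-frame, so not valid in T, nor in K (the same frame is also a K-frame).
S4-tableau for the negation not (Box (c or a) implies Box Box (c or a)):
1. not (Box (c or a) implies Box Box (c or a)), w0
2. Box (c or a), w0
3. not Box Box (c or a), w0
4. c or a, w0
5. a, w0
6. not Box (c or a), w1
7. c or a, w1
8. a, w1
9. not (c or a), w2
10. not c, w2
11. not a, w2
12. c or a, w2
13. a, w2
Accessibility: w0Rw0, w0Rw1, w0Rw2, w1Rw1, w1Rw2, w2Rw2
Branch closes: a and not a both at w2.
Every branch closes (one shown): valid in S4, hence also in S5 (every theorem of S4 is a theorem of S5).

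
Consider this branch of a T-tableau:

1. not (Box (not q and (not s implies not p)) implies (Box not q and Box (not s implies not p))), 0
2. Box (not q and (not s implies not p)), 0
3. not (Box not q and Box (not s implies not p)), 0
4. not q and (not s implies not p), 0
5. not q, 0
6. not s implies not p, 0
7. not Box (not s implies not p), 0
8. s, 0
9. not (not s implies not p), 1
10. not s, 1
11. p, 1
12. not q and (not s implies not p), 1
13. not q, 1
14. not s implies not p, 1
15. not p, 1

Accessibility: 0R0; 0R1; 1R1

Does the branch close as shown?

Both p and not p appear at 1.

Yes, closed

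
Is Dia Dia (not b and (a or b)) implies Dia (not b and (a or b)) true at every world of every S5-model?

Yes, valid

Tableau for the negation not (Dia Dia (not b and (a or b)) implies Dia (not b and (a or b))):
1. not (Dia Dia (not b and (a or b)) implies Dia (not b and (a or b))), w0
2. Dia Dia (not b and (a or b)), w0   [neg-implies-rule on 1]
3. not Dia (not b and (a or b)), w0   [neg-implies-rule on 1]
4. not (not b and (a or b)), w0   [neg-Dia-rule on 3 via w0Rw0]
5. not (a or b), w0   [neg-and-rule on 4 (branches; this branch)]
6. not a, w0   [neg-or-rule on 5]
7. not b, w0   [neg-or-rule on 5]
8. Dia (not b and (a or b)), w1   [Dia-rule on 2: fresh world w1, w0Rw1]
9. not (not b and (a or b)), w1   [neg-Dia-rule on 3 via w0Rw1]
10. not (a or b), w1   [neg-and-rule on 9 (branches; this branch)]
11. not a, w1   [neg-or-rule on 10]
12. not b, w1   [neg-or-rule on 10]
13. not b and (a or b), w2   [Dia-rule on 8: fresh world w2, w1Rw2]
14. not b, w2   [and-rule on 13]
15. a or b, w2   [and-rule on 13]
16. not (not b and (a or b)), w2   [neg-Dia-rule on 3 via w0Rw2]
17. a, w2   [or-rule on 15 (branches; this branch)]
18. not (a or b), w2   [neg-and-rule on 16 (branches; this branch)]
19. not a, w2   [neg-or-rule on 18]
Accessibility: w0Rw0, w0Rw1, w0Rw2, w1Rw0, w1Rw1, w1Rw2, w2Rw0, w2Rw1, w2Rw2
Branch closes: a and not a both at w2.
All branches of the negation close; one closing branch shown above.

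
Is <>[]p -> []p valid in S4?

Invalid (countermodel exists)

Tableau for the negation ~(<>[]p -> []p):
1. ~(<>[]p -> []p), u
2. <>[]p, u
3. ~[]p, u
4. []p, v
5. p, v
6. ~p, w
Accessibility: uRu, uRv, uRw, vRv, wRw
The negation has an open branch (countermodel exists).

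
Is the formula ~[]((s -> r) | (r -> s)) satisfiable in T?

1. ~[]((s -> r) | (r -> s)), w0
2. ~((s -> r) | (r -> s)), w1   [~[]-rule on 1: fresh world w1, w0Rw1]
3. ~(s -> r), w1   [~|-rule on 2]
4. ~(r -> s), w1   [~|-rule on 2]
5. s, w1   [~->-rule on 3]
6. ~r, w1   [~->-rule on 3]
7. r, w1   [~->-rule on 4]
8. ~s, w1   [~->-rule on 4]
Accessibility: w0Rw0, w0Rw1, w1Rw1
Branch closes: r and ~r both at w1.
(One branch shown.) All branches close.

Unsatisfiable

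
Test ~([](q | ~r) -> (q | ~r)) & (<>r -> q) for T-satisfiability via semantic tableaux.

1. ~([](q | ~r) -> (q | ~r)) & (<>r -> q), u
2. ~([](q | ~r) -> (q | ~r)), u   [&-rule on 1]
3. <>r -> q, u   [&-rule on 1]
4. [](q | ~r), u   [~->-rule on 2]
5. ~(q | ~r), u   [~->-rule on 2]
6. ~q, u   [~|-rule on 5]
7. r, u   [~|-rule on 5]
8. q | ~r, u   [[]-rule on 4 via uRu]
9. ~<>r, u   [->-rule on 3 (branches; this branch)]
10. ~r, u   [~<>-rule on 9 via uRu]
Accessibility: uRu
Branch closes: r and ~r both at u.
Every branch closes; the branch above is one of them.

No, unsatisfiable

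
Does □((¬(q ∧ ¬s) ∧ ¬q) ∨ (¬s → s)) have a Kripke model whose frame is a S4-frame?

Satisfiable (open branch found)

1. □((¬(q ∧ ¬s) ∧ ¬q) ∨ (¬s → s)), 0
2. (¬(q ∧ ¬s) ∧ ¬q) ∨ (¬s → s), 0   [□-rule on 1 via 0R0]
3. ¬s → s, 0   [∨-rule on 2 (branches; this branch)]
4. s, 0   [→-rule on 3 (branches; this branch)]
Accessibility: 0R0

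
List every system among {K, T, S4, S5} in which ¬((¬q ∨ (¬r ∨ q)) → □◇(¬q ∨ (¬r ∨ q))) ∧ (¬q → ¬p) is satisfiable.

K

K-tableau for the formula:
1. ¬((¬q ∨ (¬r ∨ q)) → □◇(¬q ∨ (¬r ∨ q))) ∧ (¬q → ¬p), u
2. ¬((¬q ∨ (¬r ∨ q)) → □◇(¬q ∨ (¬r ∨ q))), u
3. ¬q → ¬p, u
4. ¬q ∨ (¬r ∨ q), u
5. ¬□◇(¬q ∨ (¬r ∨ q)), u
6. ¬p, u
7. ¬r ∨ q, u
8. q, u
9. ¬◇(¬q ∨ (¬r ∨ q)), v
Accessibility: uRv
Complete open branch: satisfiable in K.
T-tableau for the formula:
1. ¬((¬q ∨ (¬r ∨ q)) → □◇(¬q ∨ (¬r ∨ q))) ∧ (¬q → ¬p), u
2. ¬((¬q ∨ (¬r ∨ q)) → □◇(¬q ∨ (¬r ∨ q))), u
3. ¬q → ¬p, u
4. ¬q ∨ (¬r ∨ q), u
5. ¬□◇(¬q ∨ (¬r ∨ q)), u
6. ¬p, u
7. ¬r ∨ q, u
8. q, u
9. ¬◇(¬q ∨ (¬r ∨ q)), v
10. ¬(¬q ∨ (¬r ∨ q)), v
11. q, v
12. ¬(¬r ∨ q), v
13. r, v
14. ¬q, v
Accessibility: uRu, uRv, vRv
Branch closes: q and ¬q both at v.
Every branch closes (one shown): unsatisfiable in T, hence also in S4, S5 (every S4/S5-frame is a T-frame).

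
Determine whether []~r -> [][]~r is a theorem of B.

Tableau for the negation ~([]~r -> [][]~r):
1. ~([]~r -> [][]~r), 0
2. []~r, 0   [~->-rule on 1]
3. ~[][]~r, 0   [~->-rule on 1]
4. ~r, 0   [[]-rule on 2 via 0R0]
5. ~[]~r, 1   [~[]-rule on 3: fresh world 1, 0R1]
6. ~r, 1   [[]-rule on 2 via 0R1]
7. r, 2   [~[]-rule on 5: fresh world 2, 1R2]
Accessibility: 0R0, 0R1, 1R0, 1R1, 1R2, 2R1, 2R2
The negation has an open branch (countermodel exists).

Invalid (countermodel exists)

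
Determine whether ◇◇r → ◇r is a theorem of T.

Tableau for the negation ¬(◇◇r → ◇r):
1. ¬(◇◇r → ◇r), 0
2. ◇◇r, 0   [¬→-rule on 1]
3. ¬◇r, 0   [¬→-rule on 1]
4. ¬r, 0   [¬◇-rule on 3 via 0R0]
5. ◇r, 1   [◇-rule on 2: fresh world 1, 0R1]
6. ¬r, 1   [¬◇-rule on 3 via 0R1]
7. r, 2   [◇-rule on 5: fresh world 2, 1R2]
Accessibility: 0R0, 0R1, 1R1, 1R2, 2R2
The negation has an open branch (countermodel exists).

No, not valid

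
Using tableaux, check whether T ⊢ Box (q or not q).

Tableau for the negation not Box (q or not q):
1. not Box (q or not q), u
2. not (q or not q), v
3. not q, v
4. q, v
Accessibility: uRu, uRv, vRv
Branch closes: q and not q both at v.
All branches of the negation close; one closing branch shown above.

Yes, valid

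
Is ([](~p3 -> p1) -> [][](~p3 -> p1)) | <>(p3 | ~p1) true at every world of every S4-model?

Tableau for the negation ~(([](~p3 -> p1) -> [][](~p3 -> p1)) | <>(p3 | ~p1)):
1. ~(([](~p3 -> p1) -> [][](~p3 -> p1)) | <>(p3 | ~p1)), w0
2. ~([](~p3 -> p1) -> [][](~p3 -> p1)), w0
3. ~<>(p3 | ~p1), w0
4. [](~p3 -> p1), w0
5. ~[][](~p3 -> p1), w0
6. ~(p3 | ~p1), w0
7. ~p3, w0
8. p1, w0
9. ~p3 -> p1, w0
10. ~[](~p3 -> p1), w1
11. ~(p3 | ~p1), w1
12. ~p3, w1
13. p1, w1
14. ~p3 -> p1, w1
15. ~(~p3 -> p1), w2
16. ~p3, w2
17. ~p1, w2
18. ~(p3 | ~p1), w2
19. p1, w2
Accessibility: w0Rw0, w0Rw1, w0Rw2, w1Rw1, w1Rw2, w2Rw2
Branch closes: p1 and ~p1 both at w2.
Every branch of the negation's tableau closes; the branch above is one of them.

Yes, valid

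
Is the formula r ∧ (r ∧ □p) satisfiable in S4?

1. r ∧ (r ∧ □p), 0
2. r, 0   [∧-rule on 1]
3. r ∧ □p, 0   [∧-rule on 1]
4. □p, 0   [∧-rule on 3]
5. p, 0   [□-rule on 4 via 0R0]
Accessibility: 0R0

Satisfiable (open branch found)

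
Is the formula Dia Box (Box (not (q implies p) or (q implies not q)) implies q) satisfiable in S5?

Satisfiable

1. Dia Box (Box (not (q implies p) or (q implies not q)) implies q), 0
2. Box (Box (not (q implies p) or (q implies not q)) implies q), 1
3. Box (not (q implies p) or (q implies not q)) implies q, 0
4. Box (not (q implies p) or (q implies not q)) implies q, 1
5. q, 0
6. q, 1
Accessibility: 0R0, 0R1, 1R0, 1R1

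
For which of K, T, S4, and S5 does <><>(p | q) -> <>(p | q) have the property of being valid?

S4, S5

S4-tableau for the negation ~(<><>(p | q) -> <>(p | q)):
1. ~(<><>(p | q) -> <>(p | q)), 0
2. <><>(p | q), 0
3. ~<>(p | q), 0
4. ~(p | q), 0
5. ~p, 0
6. ~q, 0
7. <>(p | q), 1
8. ~(p | q), 1
9. ~p, 1
10. ~q, 1
11. p | q, 2
12. ~(p | q), 2
13. ~p, 2
14. ~q, 2
15. q, 2
Accessibility: 0R0, 0R1, 0R2, 1R1, 1R2, 2R2
Branch closes: q and ~q both at 2.
Every branch closes (one shown): valid in S4, hence also in S5 (every theorem of S4 is a theorem of S5).
T-tableau for the negation ~(<><>(p | q) -> <>(p | q)):
1. ~(<><>(p | q) -> <>(p | q)), 0
2. <><>(p | q), 0
3. ~<>(p | q), 0
4. ~(p | q), 0
5. ~p, 0
6. ~q, 0
7. <>(p | q), 1
8. ~(p | q), 1
9. ~p, 1
10. ~q, 1
11. p | q, 2
12. q, 2
Accessibility: 0R0, 0R1, 1R1, 1R2, 2R2
Complete open branch: countermodel on a T-frame, so not valid in T, nor in K (the same frame is also a K-frame).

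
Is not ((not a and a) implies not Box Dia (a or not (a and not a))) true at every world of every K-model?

Tableau for the negation (not a and a) implies not Box Dia (a or not (a and not a)):
1. (not a and a) implies not Box Dia (a or not (a and not a)), 0
2. not Box Dia (a or not (a and not a)), 0
3. not Dia (a or not (a and not a)), 1
Accessibility: 0R1
The negation has an open branch (countermodel exists).

Invalid (countermodel exists)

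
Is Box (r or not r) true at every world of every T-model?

Valid

Tableau for the negation not Box (r or not r):
1. not Box (r or not r), 0
2. not (r or not r), 1   [neg-Box-rule on 1: fresh world 1, 0R1]
3. not r, 1   [neg-or-rule on 2]
4. r, 1   [neg-or-rule on 2]
Accessibility: 0R0, 0R1, 1R1
Branch closes: r and not r both at 1.
Every branch of the negation's tableau closes; the branch above is one of them.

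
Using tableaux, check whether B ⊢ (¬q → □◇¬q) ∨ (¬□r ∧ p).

Valid in B

Tableau for the negation ¬((¬q → □◇¬q) ∨ (¬□r ∧ p)):
1. ¬((¬q → □◇¬q) ∨ (¬□r ∧ p)), 0
2. ¬(¬q → □◇¬q), 0   [¬∨-rule on 1]
3. ¬(¬□r ∧ p), 0   [¬∨-rule on 1]
4. ¬q, 0   [¬→-rule on 2]
5. ¬□◇¬q, 0   [¬→-rule on 2]
6. □r, 0   [¬∧-rule on 3 (branches; this branch)]
7. r, 0   [□-rule on 6 via 0R0]
8. ¬◇¬q, 1   [¬□-rule on 5: fresh world 1, 0R1]
9. r, 1   [□-rule on 6 via 0R1]
10. q, 0   [¬◇-rule on 8 via 1R0]
Accessibility: 0R0, 0R1, 1R0, 1R1
Branch closes: q and ¬q both at 0.
All branches of the negation close; one closing branch shown above.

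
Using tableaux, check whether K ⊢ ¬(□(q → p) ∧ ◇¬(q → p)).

Valid

Tableau for the negation □(q → p) ∧ ◇¬(q → p):
1. □(q → p) ∧ ◇¬(q → p), w0
2. □(q → p), w0   [∧-rule on 1]
3. ◇¬(q → p), w0   [∧-rule on 1]
4. ¬(q → p), w1   [◇-rule on 3: fresh world w1, w0Rw1]
5. q, w1   [¬→-rule on 4]
6. ¬p, w1   [¬→-rule on 4]
7. q → p, w1   [□-rule on 2 via w0Rw1]
8. p, w1   [→-rule on 7 (branches; this branch)]
Accessibility: w0Rw1
Branch closes: p and ¬p both at w1.
All branches of the negation close; one closing branch shown above.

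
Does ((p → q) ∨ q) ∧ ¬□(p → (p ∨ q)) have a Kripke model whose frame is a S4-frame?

No, unsatisfiable

1. ((p → q) ∨ q) ∧ ¬□(p → (p ∨ q)), 0
2. (p → q) ∨ q, 0
3. ¬□(p → (p ∨ q)), 0
4. p → q, 0
5. q, 0
6. ¬(p → (p ∨ q)), 1
7. p, 1
8. ¬(p ∨ q), 1
9. ¬p, 1
10. ¬q, 1
Accessibility: 0R0, 0R1, 1R1
Branch closes: p and ¬p both at 1.
All branches of the tableau close; one closing branch shown above.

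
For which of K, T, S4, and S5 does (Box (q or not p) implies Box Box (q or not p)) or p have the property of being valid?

S4, S5

T-tableau for the negation not ((Box (q or not p) implies Box Box (q or not p)) or p):
1. not ((Box (q or not p) implies Box Box (q or not p)) or p), u
2. not (Box (q or not p) implies Box Box (q or not p)), u
3. not p, u
4. Box (q or not p), u
5. not Box Box (q or not p), u
6. q or not p, u
7. not Box (q or not p), v
8. q or not p, v
9. not p, v
10. not (q or not p), w
11. not q, w
12. p, w
Accessibility: uRu, uRv, vRv, vRw, wRw
Complete open branch: countermodel on a T-frame, so not valid in T, nor in K (the same frame is also a K-frame).
S4-tableau for the negation not ((Box (q or not p) implies Box Box (q or not p)) or p):
1. not ((Box (q or not p) implies Box Box (q or not p)) or p), u
2. not (Box (q or not p) implies Box Box (q or not p)), u
3. not p, u
4. Box (q or not p), u
5. not Box Box (q or not p), u
6. q or not p, u
7. not Box (q or not p), v
8. q or not p, v
9. not p, v
10. not (q or not p), w
11. not q, w
12. p, w
13. q or not p, w
14. not p, w
Accessibility: uRu, uRv, uRw, vRv, vRw, wRw
Branch closes: p and not p both at w.
Every branch closes (one shown): valid in S4, hence also in S5 (every theorem of S4 is a theorem of S5).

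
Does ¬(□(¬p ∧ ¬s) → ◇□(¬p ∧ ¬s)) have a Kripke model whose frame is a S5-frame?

Unsatisfiable (every branch closes)

1. ¬(□(¬p ∧ ¬s) → ◇□(¬p ∧ ¬s)), w0
2. □(¬p ∧ ¬s), w0
3. ¬◇□(¬p ∧ ¬s), w0
4. ¬p ∧ ¬s, w0
5. ¬p, w0
6. ¬s, w0
7. ¬□(¬p ∧ ¬s), w0
8. ¬(¬p ∧ ¬s), w1
9. ¬p ∧ ¬s, w1
10. ¬p, w1
11. ¬s, w1
12. ¬□(¬p ∧ ¬s), w1
13. s, w1
Accessibility: w0Rw0, w0Rw1, w1Rw0, w1Rw1
Branch closes: s and ¬s both at w1.
All branches of the tableau close; one closing branch shown above.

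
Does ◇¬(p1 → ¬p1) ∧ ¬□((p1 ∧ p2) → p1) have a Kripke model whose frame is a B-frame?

Unsatisfiable (every branch closes)

1. ◇¬(p1 → ¬p1) ∧ ¬□((p1 ∧ p2) → p1), u
2. ◇¬(p1 → ¬p1), u   [∧-rule on 1]
3. ¬□((p1 ∧ p2) → p1), u   [∧-rule on 1]
4. ¬(p1 → ¬p1), v   [◇-rule on 2: fresh world v, uRv]
5. p1, v   [¬→-rule on 4]
6. ¬((p1 ∧ p2) → p1), w   [¬□-rule on 3: fresh world w, uRw]
7. p1 ∧ p2, w   [¬→-rule on 6]
8. ¬p1, w   [¬→-rule on 6]
9. p1, w   [∧-rule on 7]
10. p2, w   [∧-rule on 7]
Accessibility: uRu, uRv, uRw, vRu, vRv, wRu, wRw
Branch closes: p1 and ¬p1 both at w.
(One branch shown.) All branches close.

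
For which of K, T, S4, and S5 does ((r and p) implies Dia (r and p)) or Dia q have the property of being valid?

T, S4, S5

T-tableau for the negation not (((r and p) implies Dia (r and p)) or Dia q):
1. not (((r and p) implies Dia (r and p)) or Dia q), u
2. not ((r and p) implies Dia (r and p)), u
3. not Dia q, u
4. r and p, u
5. not Dia (r and p), u
6. r, u
7. p, u
8. not q, u
9. not (r and p), u
10. not p, u
Accessibility: uRu
Branch closes: p and not p both at u.
Every branch closes (one shown): valid in T, hence also in S4, S5 (every theorem of T is a theorem of S4 and S5).
K-tableau for the negation not (((r and p) implies Dia (r and p)) or Dia q):
1. not (((r and p) implies Dia (r and p)) or Dia q), u
2. not ((r and p) implies Dia (r and p)), u
3. not Dia q, u
4. r and p, u
5. not Dia (r and p), u
6. r, u
7. p, u
Complete open branch: countermodel on a K-frame, so not valid in K.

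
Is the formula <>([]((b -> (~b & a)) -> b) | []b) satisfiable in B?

Satisfiable (open branch found)

1. <>([]((b -> (~b & a)) -> b) | []b), w0
2. []((b -> (~b & a)) -> b) | []b, w1
3. []b, w1
4. b, w0
5. b, w1
Accessibility: w0Rw0, w0Rw1, w1Rw0, w1Rw1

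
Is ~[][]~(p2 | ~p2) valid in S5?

Tableau for the negation [][]~(p2 | ~p2):
1. [][]~(p2 | ~p2), u
2. []~(p2 | ~p2), u
3. ~(p2 | ~p2), u
4. ~p2, u
5. p2, u
Accessibility: uRu
Branch closes: p2 and ~p2 both at u.
All branches of the negation close; one closing branch shown above.

Valid in S5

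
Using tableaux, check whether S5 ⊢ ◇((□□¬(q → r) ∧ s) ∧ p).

Not valid

Tableau for the negation ¬◇((□□¬(q → r) ∧ s) ∧ p):
1. ¬◇((□□¬(q → r) ∧ s) ∧ p), w0
2. ¬((□□¬(q → r) ∧ s) ∧ p), w0
3. ¬p, w0
Accessibility: w0Rw0
The negation has an open branch (countermodel exists).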